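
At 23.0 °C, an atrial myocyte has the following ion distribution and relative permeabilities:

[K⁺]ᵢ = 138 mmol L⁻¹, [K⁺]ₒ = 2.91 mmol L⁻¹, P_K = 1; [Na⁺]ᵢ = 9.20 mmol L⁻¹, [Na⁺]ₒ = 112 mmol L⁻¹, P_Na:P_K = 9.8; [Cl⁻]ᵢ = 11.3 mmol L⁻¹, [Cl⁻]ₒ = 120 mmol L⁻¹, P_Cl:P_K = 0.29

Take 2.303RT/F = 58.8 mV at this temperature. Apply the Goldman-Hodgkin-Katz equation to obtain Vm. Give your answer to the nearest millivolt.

37 mV

Vm = 58.8 · log₁₀[(Σ P·[cation]ₒ + Σ P·[anion]ᵢ) / (Σ P·[cation]ᵢ + Σ P·[anion]ₒ)]
Numerator = 1×2.91 + 9.8×112 + 0.29×11.3 = 1104
Denominator = 1×138 + 9.8×9.20 + 0.29×120 = 263
Vm = 58.8 · log₁₀(4.1975) = 58.8 × (0.6230) = 36.63 mV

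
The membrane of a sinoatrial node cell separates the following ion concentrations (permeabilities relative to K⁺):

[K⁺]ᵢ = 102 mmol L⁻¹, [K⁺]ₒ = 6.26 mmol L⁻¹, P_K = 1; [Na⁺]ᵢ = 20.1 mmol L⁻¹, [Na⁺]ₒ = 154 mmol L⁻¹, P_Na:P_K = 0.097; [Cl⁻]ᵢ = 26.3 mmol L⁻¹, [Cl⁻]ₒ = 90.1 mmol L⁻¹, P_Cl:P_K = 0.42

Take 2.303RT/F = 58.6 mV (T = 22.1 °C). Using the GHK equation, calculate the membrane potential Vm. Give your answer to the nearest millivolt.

Vm = 58.6 · log₁₀[(Σ P·[cation]ₒ + Σ P·[anion]ᵢ) / (Σ P·[cation]ᵢ + Σ P·[anion]ₒ)]
Numerator = 1×6.26 + 0.097×154 + 0.42×26.3 = 32.24
Denominator = 1×102 + 0.097×20.1 + 0.42×90.1 = 141.8
Vm = 58.6 · log₁₀(0.2274) = 58.6 × (-0.6432) = -37.69 mV

-38 mV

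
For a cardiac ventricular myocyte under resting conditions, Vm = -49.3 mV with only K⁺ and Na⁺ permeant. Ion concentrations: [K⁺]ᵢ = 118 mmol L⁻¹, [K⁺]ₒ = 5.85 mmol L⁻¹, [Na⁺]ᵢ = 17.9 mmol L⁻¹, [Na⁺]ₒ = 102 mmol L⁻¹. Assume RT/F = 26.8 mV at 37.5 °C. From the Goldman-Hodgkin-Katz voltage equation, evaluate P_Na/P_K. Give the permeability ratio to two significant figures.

Let α = P_Na/P_K. GHK: Vm = 26.8·ln[(Kₒ + α·Naₒ)/(Kᵢ + α·Naᵢ)].
e^(Vm/26.8) = e^(-49.3/26.8) = 0.15889
So 0.15889·(Kᵢ + α·Naᵢ) = Kₒ + α·Naₒ → α = (0.15889·118.0 − 5.85) / (102.0 − 0.15889·17.9)
α = (18.75 − 5.85) / (102.0 − 2.844) = 12.9/99.16 = 0.1301

0.13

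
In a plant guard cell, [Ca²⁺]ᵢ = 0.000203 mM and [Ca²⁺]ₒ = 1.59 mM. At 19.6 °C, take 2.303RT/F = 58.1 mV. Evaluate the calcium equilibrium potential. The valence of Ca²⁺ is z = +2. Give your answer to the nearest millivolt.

E = (58.1/z) · log₁₀([Ca²⁺]_out/[Ca²⁺]_in) with z = +2.
= (58.1/2) · log₁₀(1.59/0.000203) = 29.05 · log₁₀(7833)
= 29.05 · (3.8939) = 113.12 mV

113 mV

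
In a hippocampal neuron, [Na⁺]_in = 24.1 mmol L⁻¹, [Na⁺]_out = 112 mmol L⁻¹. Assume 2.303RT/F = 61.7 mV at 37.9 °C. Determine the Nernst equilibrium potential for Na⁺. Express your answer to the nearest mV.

41 mV

E = (61.7/z) · log₁₀([Na⁺]_out/[Na⁺]_in) with z = +1.
= (61.7/1) · log₁₀(112/24.1) = 61.70 · log₁₀(4.647)
= 61.70 · (0.6672) = 41.17 mV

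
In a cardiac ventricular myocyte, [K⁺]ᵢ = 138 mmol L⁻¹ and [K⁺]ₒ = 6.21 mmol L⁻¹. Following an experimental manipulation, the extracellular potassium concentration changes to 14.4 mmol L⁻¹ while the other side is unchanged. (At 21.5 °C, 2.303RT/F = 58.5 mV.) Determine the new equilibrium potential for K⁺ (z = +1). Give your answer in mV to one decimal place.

After the shift: [K⁺]_out = 14.4, [K⁺]_in = 138 mmol L⁻¹.
E_new = (58.5/1)·log₁₀(14.4/138) = 58.50 · (-0.9815) = -57.42 mV

-57.4 mV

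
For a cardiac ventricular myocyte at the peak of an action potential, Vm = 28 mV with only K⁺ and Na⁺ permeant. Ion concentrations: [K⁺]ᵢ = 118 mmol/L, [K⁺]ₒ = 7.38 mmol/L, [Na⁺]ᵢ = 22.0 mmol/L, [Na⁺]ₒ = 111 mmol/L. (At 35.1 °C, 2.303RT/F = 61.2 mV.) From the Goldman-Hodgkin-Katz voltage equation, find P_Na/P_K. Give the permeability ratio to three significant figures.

6.91

Let α = P_Na/P_K. GHK: Vm = 61.2·log₁₀[(Kₒ + α·Naₒ)/(Kᵢ + α·Naᵢ)].
10^(Vm/61.2) = 10^(28.0/61.2) = 2.8676
So 2.8676·(Kᵢ + α·Naᵢ) = Kₒ + α·Naₒ → α = (2.8676·118.0 − 7.38) / (111.0 − 2.8676·22.0)
α = (338.4 − 7.38) / (111.0 − 63.09) = 331/47.91 = 6.908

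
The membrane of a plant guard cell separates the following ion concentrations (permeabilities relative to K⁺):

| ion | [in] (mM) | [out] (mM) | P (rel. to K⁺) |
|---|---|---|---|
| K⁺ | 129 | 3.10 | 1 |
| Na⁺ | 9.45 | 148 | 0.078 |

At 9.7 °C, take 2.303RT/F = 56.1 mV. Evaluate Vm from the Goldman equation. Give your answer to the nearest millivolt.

Vm = 56.1 · log₁₀[(Σ P·[cation]ₒ + Σ P·[anion]ᵢ) / (Σ P·[cation]ᵢ + Σ P·[anion]ₒ)]
Numerator = 1×3.10 + 0.078×148 = 14.64
Denominator = 1×129 + 0.078×9.45 = 129.7
Vm = 56.1 · log₁₀(0.11287) = 56.1 × (-0.9474) = -53.15 mV

-53 mV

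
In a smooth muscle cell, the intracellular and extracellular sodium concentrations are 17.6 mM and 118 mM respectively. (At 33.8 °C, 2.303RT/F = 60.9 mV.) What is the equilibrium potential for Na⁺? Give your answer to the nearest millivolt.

50 mV

E = (60.9/z) · log₁₀([Na⁺]_out/[Na⁺]_in) with z = +1.
= (60.9/1) · log₁₀(118/17.6) = 60.90 · log₁₀(6.705)
= 60.90 · (0.8264) = 50.33 mV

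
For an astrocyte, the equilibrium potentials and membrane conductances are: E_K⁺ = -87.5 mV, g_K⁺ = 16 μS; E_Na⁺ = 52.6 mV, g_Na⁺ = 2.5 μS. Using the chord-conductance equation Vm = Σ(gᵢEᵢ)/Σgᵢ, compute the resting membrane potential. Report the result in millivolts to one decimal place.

-68.6 mV

Σ gᵢEᵢ = 16·(-87.5) + 2.5·(52.6) = -1268.50
Σ gᵢ = 16 + 2.5 = 18.5
Vm = -1268.50 / 18.5 = -68.57 mV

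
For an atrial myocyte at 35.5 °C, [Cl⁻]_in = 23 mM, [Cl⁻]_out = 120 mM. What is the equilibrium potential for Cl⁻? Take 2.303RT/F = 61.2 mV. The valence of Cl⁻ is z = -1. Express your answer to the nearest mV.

-44 mV

E = (61.2/z) · log₁₀([Cl⁻]_out/[Cl⁻]_in) with z = -1.
For an anion, dividing by z = -1 reverses the sign.
= (61.2/-1) · log₁₀(120/23) = -61.20 · log₁₀(5.217)
= -61.20 · (0.7175) = -43.91 mV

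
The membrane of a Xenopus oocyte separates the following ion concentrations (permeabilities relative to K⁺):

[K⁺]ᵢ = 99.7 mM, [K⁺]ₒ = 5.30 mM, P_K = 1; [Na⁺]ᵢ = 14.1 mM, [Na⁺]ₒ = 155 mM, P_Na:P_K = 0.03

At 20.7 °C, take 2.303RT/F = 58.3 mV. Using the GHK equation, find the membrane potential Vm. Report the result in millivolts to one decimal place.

Vm = 58.3 · log₁₀[(Σ P·[cation]ₒ + Σ P·[anion]ᵢ) / (Σ P·[cation]ᵢ + Σ P·[anion]ₒ)]
Numerator = 1×5.30 + 0.03×155 = 9.95
Denominator = 1×99.7 + 0.03×14.1 = 100.1
Vm = 58.3 · log₁₀(0.099378) = 58.3 × (-1.0027) = -58.46 mV

-58.5 mV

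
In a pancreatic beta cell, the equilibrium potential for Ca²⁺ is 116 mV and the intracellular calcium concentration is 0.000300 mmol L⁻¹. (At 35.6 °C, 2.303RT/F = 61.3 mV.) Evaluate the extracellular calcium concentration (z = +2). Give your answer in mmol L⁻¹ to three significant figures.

Nernst: E = (61.3/2) · log₁₀([out]/[in]), so log₁₀([out]/[in]) = 116.0 × 2 / 61.3 = 3.7847.
[out]/[in] = 10^(3.7847) = 6091.
[out] = 6091 × 0.000300 = 1.827 mmol L⁻¹.

1.83 mmol L⁻¹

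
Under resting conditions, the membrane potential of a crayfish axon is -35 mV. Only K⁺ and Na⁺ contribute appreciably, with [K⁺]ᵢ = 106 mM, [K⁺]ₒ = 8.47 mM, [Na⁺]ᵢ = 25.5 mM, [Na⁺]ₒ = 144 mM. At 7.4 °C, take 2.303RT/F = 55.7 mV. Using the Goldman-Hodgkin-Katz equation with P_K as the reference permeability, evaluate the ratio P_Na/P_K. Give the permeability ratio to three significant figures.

Let α = P_Na/P_K. GHK: Vm = 55.7·log₁₀[(Kₒ + α·Naₒ)/(Kᵢ + α·Naᵢ)].
10^(Vm/55.7) = 10^(-35.0/55.7) = 0.23531
So 0.23531·(Kᵢ + α·Naᵢ) = Kₒ + α·Naₒ → α = (0.23531·106.0 − 8.47) / (144.0 − 0.23531·25.5)
α = (24.94 − 8.47) / (144.0 − 6) = 16.47/138 = 0.1194

0.119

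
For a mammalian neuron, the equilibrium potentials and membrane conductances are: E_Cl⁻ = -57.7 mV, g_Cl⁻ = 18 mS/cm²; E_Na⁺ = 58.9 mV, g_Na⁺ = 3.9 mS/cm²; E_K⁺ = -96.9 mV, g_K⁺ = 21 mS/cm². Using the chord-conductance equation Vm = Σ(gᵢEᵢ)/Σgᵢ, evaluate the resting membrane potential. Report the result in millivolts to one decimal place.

-66.3 mV

Σ gᵢEᵢ = 18·(-57.7) + 3.9·(58.9) + 21·(-96.9) = -2843.79
Σ gᵢ = 18 + 3.9 + 21 = 42.9
Vm = -2843.79 / 42.9 = -66.29 mV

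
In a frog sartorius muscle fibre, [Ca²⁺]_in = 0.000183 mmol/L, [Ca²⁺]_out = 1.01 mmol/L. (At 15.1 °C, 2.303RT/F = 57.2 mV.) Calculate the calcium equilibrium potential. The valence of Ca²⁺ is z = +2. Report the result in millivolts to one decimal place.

E = (57.2/z) · log₁₀([Ca²⁺]_out/[Ca²⁺]_in) with z = +2.
= (57.2/2) · log₁₀(1.01/0.000183) = 28.60 · log₁₀(5519)
= 28.60 · (3.7419) = 107.02 mV

107.0 mV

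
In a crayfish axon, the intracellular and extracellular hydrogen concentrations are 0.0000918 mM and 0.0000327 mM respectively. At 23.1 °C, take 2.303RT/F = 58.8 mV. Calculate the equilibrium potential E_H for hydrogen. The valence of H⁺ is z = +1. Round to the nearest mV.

E = (58.8/z) · log₁₀([H⁺]_out/[H⁺]_in) with z = +1.
= (58.8/1) · log₁₀(0.0000327/0.0000918) = 58.80 · log₁₀(0.3562)
= 58.80 · (-0.4483) = -26.36 mV

-26 mV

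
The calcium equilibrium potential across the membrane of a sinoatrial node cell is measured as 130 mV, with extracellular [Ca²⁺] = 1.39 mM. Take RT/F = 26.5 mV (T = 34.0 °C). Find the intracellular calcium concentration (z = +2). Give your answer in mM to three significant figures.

Nernst: E = (26.5/2) · ln([out]/[in]), so ln([out]/[in]) = 130.0 × 2 / 26.5 = 9.8113.
[out]/[in] = e^(9.8113) = 1.824e+04.
[in] = 1.39 / 1.824e+04 = 7.621e-05 mM.

0.0000762 mM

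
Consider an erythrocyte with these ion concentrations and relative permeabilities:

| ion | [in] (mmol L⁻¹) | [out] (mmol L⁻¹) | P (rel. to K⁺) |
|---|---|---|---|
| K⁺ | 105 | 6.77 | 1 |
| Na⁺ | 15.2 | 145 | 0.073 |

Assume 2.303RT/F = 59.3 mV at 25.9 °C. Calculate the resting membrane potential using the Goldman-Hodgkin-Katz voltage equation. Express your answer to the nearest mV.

-47 mV

Vm = 59.3 · log₁₀[(Σ P·[cation]ₒ + Σ P·[anion]ᵢ) / (Σ P·[cation]ᵢ + Σ P·[anion]ₒ)]
Numerator = 1×6.77 + 0.073×145 = 17.35
Denominator = 1×105 + 0.073×15.2 = 106.1
Vm = 59.3 · log₁₀(0.16356) = 59.3 × (-0.7863) = -46.63 mV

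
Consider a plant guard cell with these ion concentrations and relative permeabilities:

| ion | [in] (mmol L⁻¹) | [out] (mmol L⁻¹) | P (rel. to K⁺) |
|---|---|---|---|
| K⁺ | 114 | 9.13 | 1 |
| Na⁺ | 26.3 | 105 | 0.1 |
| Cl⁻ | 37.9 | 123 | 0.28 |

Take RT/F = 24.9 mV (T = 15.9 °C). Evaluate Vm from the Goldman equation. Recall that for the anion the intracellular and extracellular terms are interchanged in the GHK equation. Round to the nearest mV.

-40 mV

Vm = 24.9 · ln[(Σ P·[cation]ₒ + Σ P·[anion]ᵢ) / (Σ P·[cation]ᵢ + Σ P·[anion]ₒ)]
Numerator = 1×9.13 + 0.1×105 + 0.28×37.9 = 30.24
Denominator = 1×114 + 0.1×26.3 + 0.28×123 = 151.1
Vm = 24.9 · ln(0.20019) = 24.9 × (-1.6085) = -40.05 mV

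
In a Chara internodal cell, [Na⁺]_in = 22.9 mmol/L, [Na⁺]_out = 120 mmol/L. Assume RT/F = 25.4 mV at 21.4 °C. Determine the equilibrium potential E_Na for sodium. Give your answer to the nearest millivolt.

42 mV

E = (25.4/z) · ln([Na⁺]_out/[Na⁺]_in) with z = +1.
= (25.4/1) · ln(120/22.9) = 25.40 · ln(5.24)
= 25.40 · (1.6564) = 42.07 mV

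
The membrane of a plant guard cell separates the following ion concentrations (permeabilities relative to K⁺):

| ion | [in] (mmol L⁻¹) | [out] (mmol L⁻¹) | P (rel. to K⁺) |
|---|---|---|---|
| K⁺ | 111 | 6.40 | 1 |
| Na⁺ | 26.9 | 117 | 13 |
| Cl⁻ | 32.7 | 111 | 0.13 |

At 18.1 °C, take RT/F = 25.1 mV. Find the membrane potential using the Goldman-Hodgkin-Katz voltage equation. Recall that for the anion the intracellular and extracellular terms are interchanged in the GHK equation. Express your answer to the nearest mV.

Vm = 25.1 · ln[(Σ P·[cation]ₒ + Σ P·[anion]ᵢ) / (Σ P·[cation]ᵢ + Σ P·[anion]ₒ)]
Numerator = 1×6.40 + 13×117 + 0.13×32.7 = 1532
Denominator = 1×111 + 13×26.9 + 0.13×111 = 475.1
Vm = 25.1 · ln(3.2236) = 25.1 × (1.1705) = 29.38 mV

29 mV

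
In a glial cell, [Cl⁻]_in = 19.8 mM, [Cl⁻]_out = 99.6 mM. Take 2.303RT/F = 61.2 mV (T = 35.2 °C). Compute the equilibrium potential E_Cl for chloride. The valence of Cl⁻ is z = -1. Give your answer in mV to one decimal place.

E = (61.2/z) · log₁₀([Cl⁻]_out/[Cl⁻]_in) with z = -1.
For an anion, dividing by z = -1 reverses the sign.
= (61.2/-1) · log₁₀(99.6/19.8) = -61.20 · log₁₀(5.03)
= -61.20 · (0.7016) = -42.94 mV

-42.9 mV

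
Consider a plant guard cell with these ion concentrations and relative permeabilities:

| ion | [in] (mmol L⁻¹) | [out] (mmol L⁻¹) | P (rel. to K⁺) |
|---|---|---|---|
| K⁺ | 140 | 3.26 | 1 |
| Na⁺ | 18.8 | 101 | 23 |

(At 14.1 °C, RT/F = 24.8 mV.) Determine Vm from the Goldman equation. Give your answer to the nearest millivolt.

Vm = 24.8 · ln[(Σ P·[cation]ₒ + Σ P·[anion]ᵢ) / (Σ P·[cation]ᵢ + Σ P·[anion]ₒ)]
Numerator = 1×3.26 + 23×101 = 2326
Denominator = 1×140 + 23×18.8 = 572.4
Vm = 24.8 · ln(4.064) = 24.8 × (1.4022) = 34.77 mV

35 mV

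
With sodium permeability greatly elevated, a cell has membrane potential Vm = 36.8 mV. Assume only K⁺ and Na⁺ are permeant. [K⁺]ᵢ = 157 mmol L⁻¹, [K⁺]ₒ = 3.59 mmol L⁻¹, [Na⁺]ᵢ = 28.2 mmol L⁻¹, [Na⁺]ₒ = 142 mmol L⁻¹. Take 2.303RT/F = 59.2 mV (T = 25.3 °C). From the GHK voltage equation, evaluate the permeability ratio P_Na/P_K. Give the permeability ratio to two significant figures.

27

Let α = P_Na/P_K. GHK: Vm = 59.2·log₁₀[(Kₒ + α·Naₒ)/(Kᵢ + α·Naᵢ)].
10^(Vm/59.2) = 10^(36.8/59.2) = 4.1843
So 4.1843·(Kᵢ + α·Naᵢ) = Kₒ + α·Naₒ → α = (4.1843·157.0 − 3.59) / (142.0 − 4.1843·28.2)
α = (656.9 − 3.59) / (142.0 − 118) = 653.3/24 = 27.22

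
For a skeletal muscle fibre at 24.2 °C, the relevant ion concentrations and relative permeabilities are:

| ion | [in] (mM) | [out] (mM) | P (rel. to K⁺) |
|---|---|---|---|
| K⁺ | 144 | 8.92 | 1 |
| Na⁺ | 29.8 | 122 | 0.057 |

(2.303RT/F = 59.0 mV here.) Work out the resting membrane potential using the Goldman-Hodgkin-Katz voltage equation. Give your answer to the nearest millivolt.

Vm = 59.0 · log₁₀[(Σ P·[cation]ₒ + Σ P·[anion]ᵢ) / (Σ P·[cation]ᵢ + Σ P·[anion]ₒ)]
Numerator = 1×8.92 + 0.057×122 = 15.87
Denominator = 1×144 + 0.057×29.8 = 145.7
Vm = 59.0 · log₁₀(0.10895) = 59.0 × (-0.9628) = -56.80 mV

-57 mV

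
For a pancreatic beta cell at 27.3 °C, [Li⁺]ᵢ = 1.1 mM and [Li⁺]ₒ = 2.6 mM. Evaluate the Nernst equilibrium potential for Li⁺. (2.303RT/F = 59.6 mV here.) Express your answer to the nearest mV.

E = (59.6/z) · log₁₀([Li⁺]_out/[Li⁺]_in) with z = +1.
= (59.6/1) · log₁₀(2.6/1.1) = 59.60 · log₁₀(2.364)
= 59.60 · (0.3736) = 22.27 mV

22 mV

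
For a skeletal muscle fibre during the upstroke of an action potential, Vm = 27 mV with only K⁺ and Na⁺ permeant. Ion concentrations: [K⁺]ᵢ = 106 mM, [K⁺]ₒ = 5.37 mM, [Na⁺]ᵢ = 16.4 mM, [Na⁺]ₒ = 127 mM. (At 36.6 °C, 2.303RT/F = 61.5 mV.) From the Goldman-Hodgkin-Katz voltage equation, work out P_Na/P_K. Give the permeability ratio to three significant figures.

Let α = P_Na/P_K. GHK: Vm = 61.5·log₁₀[(Kₒ + α·Naₒ)/(Kᵢ + α·Naᵢ)].
10^(Vm/61.5) = 10^(27.0/61.5) = 2.748
So 2.748·(Kᵢ + α·Naᵢ) = Kₒ + α·Naₒ → α = (2.748·106.0 − 5.37) / (127.0 − 2.748·16.4)
α = (291.3 − 5.37) / (127.0 − 45.07) = 285.9/81.93 = 3.49

3.49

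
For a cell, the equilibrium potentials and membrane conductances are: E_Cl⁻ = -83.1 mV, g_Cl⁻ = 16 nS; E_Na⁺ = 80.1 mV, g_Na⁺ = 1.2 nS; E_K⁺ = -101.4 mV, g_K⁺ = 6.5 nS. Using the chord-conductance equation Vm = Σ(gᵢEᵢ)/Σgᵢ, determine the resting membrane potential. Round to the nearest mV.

-80 mV

Σ gᵢEᵢ = 16·(-83.1) + 1.2·(80.1) + 6.5·(-101.4) = -1892.58
Σ gᵢ = 16 + 1.2 + 6.5 = 23.7
Vm = -1892.58 / 23.7 = -79.86 mV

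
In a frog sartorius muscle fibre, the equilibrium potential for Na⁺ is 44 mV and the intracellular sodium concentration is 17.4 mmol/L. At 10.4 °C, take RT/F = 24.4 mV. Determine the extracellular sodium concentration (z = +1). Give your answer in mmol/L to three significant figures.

Nernst: E = (24.4/1) · ln([out]/[in]), so ln([out]/[in]) = 44.0 × 1 / 24.4 = 1.8033.
[out]/[in] = e^(1.8033) = 6.07.
[out] = 6.07 × 17.4 = 105.6 mmol/L.

106 mmol/L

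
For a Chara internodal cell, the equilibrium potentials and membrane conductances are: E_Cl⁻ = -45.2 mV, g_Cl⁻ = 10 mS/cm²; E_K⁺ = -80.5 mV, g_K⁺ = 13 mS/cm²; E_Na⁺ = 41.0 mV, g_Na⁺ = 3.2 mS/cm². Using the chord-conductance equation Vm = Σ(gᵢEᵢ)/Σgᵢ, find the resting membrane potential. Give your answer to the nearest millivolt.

Σ gᵢEᵢ = 10·(-45.2) + 13·(-80.5) + 3.2·(41.0) = -1367.30
Σ gᵢ = 10 + 13 + 3.2 = 26.2
Vm = -1367.30 / 26.2 = -52.19 mV

-52 mV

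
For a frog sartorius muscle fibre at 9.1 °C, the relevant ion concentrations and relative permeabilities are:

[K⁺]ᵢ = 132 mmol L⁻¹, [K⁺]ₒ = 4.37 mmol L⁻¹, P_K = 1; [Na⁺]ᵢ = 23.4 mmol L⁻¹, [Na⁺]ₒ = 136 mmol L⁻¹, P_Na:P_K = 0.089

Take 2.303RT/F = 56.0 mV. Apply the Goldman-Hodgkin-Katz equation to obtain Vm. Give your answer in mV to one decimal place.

-51.0 mV

Vm = 56.0 · log₁₀[(Σ P·[cation]ₒ + Σ P·[anion]ᵢ) / (Σ P·[cation]ᵢ + Σ P·[anion]ₒ)]
Numerator = 1×4.37 + 0.089×136 = 16.47
Denominator = 1×132 + 0.089×23.4 = 134.1
Vm = 56.0 · log₁₀(0.12286) = 56.0 × (-0.9106) = -50.99 mV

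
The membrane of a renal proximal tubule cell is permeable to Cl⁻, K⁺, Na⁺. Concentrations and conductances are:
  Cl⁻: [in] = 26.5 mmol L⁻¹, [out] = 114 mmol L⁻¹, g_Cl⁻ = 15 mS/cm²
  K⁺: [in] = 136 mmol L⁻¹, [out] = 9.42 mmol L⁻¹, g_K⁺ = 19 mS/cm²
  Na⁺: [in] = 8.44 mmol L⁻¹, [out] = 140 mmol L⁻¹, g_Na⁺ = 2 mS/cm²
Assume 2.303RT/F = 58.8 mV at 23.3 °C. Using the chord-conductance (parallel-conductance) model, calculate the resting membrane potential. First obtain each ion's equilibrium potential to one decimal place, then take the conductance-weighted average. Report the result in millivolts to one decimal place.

-47.6 mV

E_Cl⁻ = (58.8/-1)·log₁₀(114/26.5) = -37.3 mV
E_K⁺ = (58.8/1)·log₁₀(9.42/136) = -68.2 mV
E_Na⁺ = (58.8/1)·log₁₀(140/8.44) = 71.7 mV
Vm = (Σ gᵢEᵢ)/(Σ gᵢ) = (15·-37.3 + 19·-68.2 + 2·71.7) / (15 + 19 + 2)
= -1711.90 / 36 = -47.55 mV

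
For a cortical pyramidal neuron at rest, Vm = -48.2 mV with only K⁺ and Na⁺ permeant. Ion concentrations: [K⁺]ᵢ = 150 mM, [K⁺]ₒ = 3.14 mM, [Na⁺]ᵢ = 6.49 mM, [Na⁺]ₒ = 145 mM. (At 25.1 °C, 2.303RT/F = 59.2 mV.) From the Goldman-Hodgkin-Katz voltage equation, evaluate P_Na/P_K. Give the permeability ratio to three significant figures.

0.138

Let α = P_Na/P_K. GHK: Vm = 59.2·log₁₀[(Kₒ + α·Naₒ)/(Kᵢ + α·Naᵢ)].
10^(Vm/59.2) = 10^(-48.2/59.2) = 0.15339
So 0.15339·(Kᵢ + α·Naᵢ) = Kₒ + α·Naₒ → α = (0.15339·150.0 − 3.14) / (145.0 − 0.15339·6.49)
α = (23.01 − 3.14) / (145.0 − 0.9955) = 19.87/144 = 0.138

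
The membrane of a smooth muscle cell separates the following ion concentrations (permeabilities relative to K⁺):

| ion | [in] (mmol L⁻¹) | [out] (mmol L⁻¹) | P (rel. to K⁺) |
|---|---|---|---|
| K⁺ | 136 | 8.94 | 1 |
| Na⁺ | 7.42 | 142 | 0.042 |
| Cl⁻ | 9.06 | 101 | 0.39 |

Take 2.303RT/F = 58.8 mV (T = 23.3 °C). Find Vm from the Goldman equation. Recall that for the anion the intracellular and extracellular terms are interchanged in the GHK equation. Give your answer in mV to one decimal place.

-57.6 mV

Vm = 58.8 · log₁₀[(Σ P·[cation]ₒ + Σ P·[anion]ᵢ) / (Σ P·[cation]ᵢ + Σ P·[anion]ₒ)]
Numerator = 1×8.94 + 0.042×142 + 0.39×9.06 = 18.44
Denominator = 1×136 + 0.042×7.42 + 0.39×101 = 175.7
Vm = 58.8 · log₁₀(0.10494) = 58.8 × (-0.9791) = -57.57 mV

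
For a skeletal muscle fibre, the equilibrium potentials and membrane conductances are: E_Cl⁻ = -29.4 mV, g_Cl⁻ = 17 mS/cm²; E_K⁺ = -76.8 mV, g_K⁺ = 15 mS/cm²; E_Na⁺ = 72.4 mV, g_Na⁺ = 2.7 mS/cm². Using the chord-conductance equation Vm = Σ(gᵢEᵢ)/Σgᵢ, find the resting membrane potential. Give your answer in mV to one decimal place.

Σ gᵢEᵢ = 17·(-29.4) + 15·(-76.8) + 2.7·(72.4) = -1456.32
Σ gᵢ = 17 + 15 + 2.7 = 34.7
Vm = -1456.32 / 34.7 = -41.97 mV

-42.0 mV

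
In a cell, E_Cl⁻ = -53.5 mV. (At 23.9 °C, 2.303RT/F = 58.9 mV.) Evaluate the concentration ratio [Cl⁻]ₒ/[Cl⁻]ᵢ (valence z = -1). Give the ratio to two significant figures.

8.1

log₁₀([out]/[in]) = E·z/(58.9) = -53.5 × -1 / 58.9 = 0.9083
[out]/[in] = 10^(0.9083) = 8.097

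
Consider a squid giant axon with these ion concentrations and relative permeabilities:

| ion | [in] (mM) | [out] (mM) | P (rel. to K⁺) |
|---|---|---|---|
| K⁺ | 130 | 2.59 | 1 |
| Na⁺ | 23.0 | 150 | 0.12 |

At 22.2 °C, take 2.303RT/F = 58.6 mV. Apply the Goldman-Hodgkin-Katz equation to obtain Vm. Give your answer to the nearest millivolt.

-47 mV

Vm = 58.6 · log₁₀[(Σ P·[cation]ₒ + Σ P·[anion]ᵢ) / (Σ P·[cation]ᵢ + Σ P·[anion]ₒ)]
Numerator = 1×2.59 + 0.12×150 = 20.59
Denominator = 1×130 + 0.12×23.0 = 132.8
Vm = 58.6 · log₁₀(0.15509) = 58.6 × (-0.8094) = -47.43 mV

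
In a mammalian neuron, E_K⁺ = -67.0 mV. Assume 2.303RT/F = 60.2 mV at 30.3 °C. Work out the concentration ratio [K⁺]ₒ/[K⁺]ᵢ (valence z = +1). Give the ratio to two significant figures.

log₁₀([out]/[in]) = E·z/(60.2) = -67.0 × 1 / 60.2 = -1.1130
[out]/[in] = 10^(-1.1130) = 0.0771

0.077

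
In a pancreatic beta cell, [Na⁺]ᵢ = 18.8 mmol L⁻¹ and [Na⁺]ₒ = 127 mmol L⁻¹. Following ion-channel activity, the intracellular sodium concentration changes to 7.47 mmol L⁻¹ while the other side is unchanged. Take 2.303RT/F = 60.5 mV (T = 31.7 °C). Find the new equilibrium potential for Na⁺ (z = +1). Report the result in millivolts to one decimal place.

After the shift: [Na⁺]_out = 127, [Na⁺]_in = 7.47 mmol L⁻¹.
E_new = (60.5/1)·log₁₀(127/7.47) = 60.50 · (1.2305) = 74.44 mV

74.4 mV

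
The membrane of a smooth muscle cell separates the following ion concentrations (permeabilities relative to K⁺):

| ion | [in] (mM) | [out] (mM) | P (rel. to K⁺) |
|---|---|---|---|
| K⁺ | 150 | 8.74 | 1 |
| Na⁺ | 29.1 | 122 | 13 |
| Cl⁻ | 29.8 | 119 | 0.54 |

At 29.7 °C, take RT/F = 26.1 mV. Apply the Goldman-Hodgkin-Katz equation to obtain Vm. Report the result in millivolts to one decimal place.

26.1 mV

Vm = 26.1 · ln[(Σ P·[cation]ₒ + Σ P·[anion]ᵢ) / (Σ P·[cation]ᵢ + Σ P·[anion]ₒ)]
Numerator = 1×8.74 + 13×122 + 0.54×29.8 = 1611
Denominator = 1×150 + 13×29.1 + 0.54×119 = 592.6
Vm = 26.1 · ln(2.7184) = 26.1 × (1.0001) = 26.10 mV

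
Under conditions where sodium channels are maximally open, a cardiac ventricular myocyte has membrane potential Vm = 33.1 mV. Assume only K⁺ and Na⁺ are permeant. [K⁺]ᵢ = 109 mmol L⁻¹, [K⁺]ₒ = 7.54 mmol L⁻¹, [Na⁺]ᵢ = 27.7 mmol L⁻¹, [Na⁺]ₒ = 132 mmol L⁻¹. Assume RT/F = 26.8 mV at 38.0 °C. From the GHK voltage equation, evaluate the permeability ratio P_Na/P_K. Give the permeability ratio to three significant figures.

9.99

Let α = P_Na/P_K. GHK: Vm = 26.8·ln[(Kₒ + α·Naₒ)/(Kᵢ + α·Naᵢ)].
e^(Vm/26.8) = e^(33.1/26.8) = 3.4386
So 3.4386·(Kᵢ + α·Naᵢ) = Kₒ + α·Naₒ → α = (3.4386·109.0 − 7.54) / (132.0 − 3.4386·27.7)
α = (374.8 − 7.54) / (132.0 − 95.25) = 367.3/36.75 = 9.994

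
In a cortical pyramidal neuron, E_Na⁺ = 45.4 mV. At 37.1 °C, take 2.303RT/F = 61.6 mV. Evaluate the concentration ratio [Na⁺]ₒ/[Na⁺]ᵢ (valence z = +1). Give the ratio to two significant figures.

log₁₀([out]/[in]) = E·z/(61.6) = 45.4 × 1 / 61.6 = 0.7370
[out]/[in] = 10^(0.7370) = 5.458

5.5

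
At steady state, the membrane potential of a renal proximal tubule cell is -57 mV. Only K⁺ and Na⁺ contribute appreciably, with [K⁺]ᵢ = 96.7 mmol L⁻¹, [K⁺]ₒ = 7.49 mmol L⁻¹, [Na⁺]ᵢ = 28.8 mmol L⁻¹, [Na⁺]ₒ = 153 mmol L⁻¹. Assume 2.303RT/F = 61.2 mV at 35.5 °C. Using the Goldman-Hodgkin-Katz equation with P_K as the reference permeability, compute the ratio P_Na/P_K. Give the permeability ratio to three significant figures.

0.0256

Let α = P_Na/P_K. GHK: Vm = 61.2·log₁₀[(Kₒ + α·Naₒ)/(Kᵢ + α·Naᵢ)].
10^(Vm/61.2) = 10^(-57.0/61.2) = 0.11712
So 0.11712·(Kᵢ + α·Naᵢ) = Kₒ + α·Naₒ → α = (0.11712·96.7 − 7.49) / (153.0 − 0.11712·28.8)
α = (11.33 − 7.49) / (153.0 − 3.373) = 3.835/149.6 = 0.02563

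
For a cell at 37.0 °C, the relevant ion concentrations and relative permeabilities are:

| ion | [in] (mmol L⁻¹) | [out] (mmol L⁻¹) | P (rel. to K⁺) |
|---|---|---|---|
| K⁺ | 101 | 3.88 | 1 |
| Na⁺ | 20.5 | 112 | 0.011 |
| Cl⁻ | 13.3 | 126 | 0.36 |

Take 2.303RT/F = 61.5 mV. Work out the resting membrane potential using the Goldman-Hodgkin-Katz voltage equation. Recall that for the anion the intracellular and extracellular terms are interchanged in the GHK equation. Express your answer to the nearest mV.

Vm = 61.5 · log₁₀[(Σ P·[cation]ₒ + Σ P·[anion]ᵢ) / (Σ P·[cation]ᵢ + Σ P·[anion]ₒ)]
Numerator = 1×3.88 + 0.011×112 + 0.36×13.3 = 9.9
Denominator = 1×101 + 0.011×20.5 + 0.36×126 = 146.6
Vm = 61.5 · log₁₀(0.067537) = 61.5 × (-1.1705) = -71.98 mV

-72 mV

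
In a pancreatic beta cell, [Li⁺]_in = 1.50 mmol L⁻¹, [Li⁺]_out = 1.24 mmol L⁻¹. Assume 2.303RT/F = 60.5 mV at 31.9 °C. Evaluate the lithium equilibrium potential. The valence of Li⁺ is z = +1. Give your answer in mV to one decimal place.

-5.0 mV

E = (60.5/z) · log₁₀([Li⁺]_out/[Li⁺]_in) with z = +1.
= (60.5/1) · log₁₀(1.24/1.50) = 60.50 · log₁₀(0.8267)
= 60.50 · (-0.0827) = -5.00 mV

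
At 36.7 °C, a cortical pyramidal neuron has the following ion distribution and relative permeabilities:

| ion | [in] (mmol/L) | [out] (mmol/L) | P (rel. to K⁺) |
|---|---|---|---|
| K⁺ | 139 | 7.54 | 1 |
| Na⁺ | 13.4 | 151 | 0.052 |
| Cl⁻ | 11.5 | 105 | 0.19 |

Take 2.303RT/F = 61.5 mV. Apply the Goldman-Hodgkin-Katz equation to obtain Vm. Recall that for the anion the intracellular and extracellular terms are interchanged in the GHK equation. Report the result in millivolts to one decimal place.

Vm = 61.5 · log₁₀[(Σ P·[cation]ₒ + Σ P·[anion]ᵢ) / (Σ P·[cation]ᵢ + Σ P·[anion]ₒ)]
Numerator = 1×7.54 + 0.052×151 + 0.19×11.5 = 17.58
Denominator = 1×139 + 0.052×13.4 + 0.19×105 = 159.6
Vm = 61.5 · log₁₀(0.1101) = 61.5 × (-0.9582) = -58.93 mV

-58.9 mV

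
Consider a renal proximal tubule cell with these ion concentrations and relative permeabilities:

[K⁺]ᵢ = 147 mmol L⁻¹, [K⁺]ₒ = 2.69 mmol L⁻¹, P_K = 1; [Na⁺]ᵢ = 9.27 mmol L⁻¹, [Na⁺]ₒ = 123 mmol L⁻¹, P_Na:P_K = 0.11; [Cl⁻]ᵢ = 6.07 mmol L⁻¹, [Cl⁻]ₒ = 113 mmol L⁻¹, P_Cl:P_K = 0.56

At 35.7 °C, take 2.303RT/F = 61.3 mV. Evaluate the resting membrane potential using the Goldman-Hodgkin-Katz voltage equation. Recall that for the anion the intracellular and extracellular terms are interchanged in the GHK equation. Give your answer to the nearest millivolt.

Vm = 61.3 · log₁₀[(Σ P·[cation]ₒ + Σ P·[anion]ᵢ) / (Σ P·[cation]ᵢ + Σ P·[anion]ₒ)]
Numerator = 1×2.69 + 0.11×123 + 0.56×6.07 = 19.62
Denominator = 1×147 + 0.11×9.27 + 0.56×113 = 211.3
Vm = 61.3 · log₁₀(0.09285) = 61.3 × (-1.0322) = -63.27 mV

-63 mV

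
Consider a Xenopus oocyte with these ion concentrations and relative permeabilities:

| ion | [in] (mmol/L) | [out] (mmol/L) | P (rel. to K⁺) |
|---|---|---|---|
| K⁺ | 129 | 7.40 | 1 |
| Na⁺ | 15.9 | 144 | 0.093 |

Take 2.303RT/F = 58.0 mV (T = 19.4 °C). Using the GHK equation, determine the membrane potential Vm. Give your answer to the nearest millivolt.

-46 mV

Vm = 58.0 · log₁₀[(Σ P·[cation]ₒ + Σ P·[anion]ᵢ) / (Σ P·[cation]ᵢ + Σ P·[anion]ₒ)]
Numerator = 1×7.40 + 0.093×144 = 20.79
Denominator = 1×129 + 0.093×15.9 = 130.5
Vm = 58.0 · log₁₀(0.15935) = 58.0 × (-0.7976) = -46.26 mV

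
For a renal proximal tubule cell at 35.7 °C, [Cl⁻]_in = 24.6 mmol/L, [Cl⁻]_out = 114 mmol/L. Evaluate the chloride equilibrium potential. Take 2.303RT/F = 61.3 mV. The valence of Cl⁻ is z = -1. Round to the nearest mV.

-41 mV

E = (61.3/z) · log₁₀([Cl⁻]_out/[Cl⁻]_in) with z = -1.
For an anion, dividing by z = -1 reverses the sign.
= (61.3/-1) · log₁₀(114/24.6) = -61.30 · log₁₀(4.634)
= -61.30 · (0.6660) = -40.82 mV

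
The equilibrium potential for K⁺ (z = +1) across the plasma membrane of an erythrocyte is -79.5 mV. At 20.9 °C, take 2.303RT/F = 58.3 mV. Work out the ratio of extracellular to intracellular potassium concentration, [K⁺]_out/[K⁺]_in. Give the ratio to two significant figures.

log₁₀([out]/[in]) = E·z/(58.3) = -79.5 × 1 / 58.3 = -1.3636
[out]/[in] = 10^(-1.3636) = 0.04329

0.043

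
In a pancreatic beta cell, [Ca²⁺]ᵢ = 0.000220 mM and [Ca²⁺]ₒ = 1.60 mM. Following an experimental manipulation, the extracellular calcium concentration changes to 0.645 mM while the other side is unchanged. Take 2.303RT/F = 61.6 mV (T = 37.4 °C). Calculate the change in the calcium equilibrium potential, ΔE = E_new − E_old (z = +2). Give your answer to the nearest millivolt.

E_old = (61.6/2)·log₁₀(1.60/0.000220) = 118.94 mV
E_new = (61.6/2)·log₁₀(0.645/0.000220) = 106.79 mV
ΔE = 106.79 − (118.94) = -12.15 mV

-12 mV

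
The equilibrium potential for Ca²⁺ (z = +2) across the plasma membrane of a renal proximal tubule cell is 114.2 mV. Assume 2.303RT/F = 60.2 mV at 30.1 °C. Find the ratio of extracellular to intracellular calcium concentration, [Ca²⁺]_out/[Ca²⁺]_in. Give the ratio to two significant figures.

log₁₀([out]/[in]) = E·z/(60.2) = 114.2 × 2 / 60.2 = 3.7940
[out]/[in] = 10^(3.7940) = 6223

6200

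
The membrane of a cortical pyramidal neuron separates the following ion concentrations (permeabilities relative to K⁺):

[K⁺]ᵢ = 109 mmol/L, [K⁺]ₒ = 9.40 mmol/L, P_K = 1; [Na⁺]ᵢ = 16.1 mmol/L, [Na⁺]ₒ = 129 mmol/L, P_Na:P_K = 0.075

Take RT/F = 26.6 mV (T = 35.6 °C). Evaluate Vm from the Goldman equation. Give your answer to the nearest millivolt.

Vm = 26.6 · ln[(Σ P·[cation]ₒ + Σ P·[anion]ᵢ) / (Σ P·[cation]ᵢ + Σ P·[anion]ₒ)]
Numerator = 1×9.40 + 0.075×129 = 19.07
Denominator = 1×109 + 0.075×16.1 = 110.2
Vm = 26.6 · ln(0.17308) = 26.6 × (-1.7540) = -46.66 mV

-47 mV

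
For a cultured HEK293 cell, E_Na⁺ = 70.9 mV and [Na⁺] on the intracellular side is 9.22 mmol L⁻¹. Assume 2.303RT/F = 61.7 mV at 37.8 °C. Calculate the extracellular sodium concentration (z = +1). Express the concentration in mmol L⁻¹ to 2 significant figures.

Nernst: E = (61.7/1) · log₁₀([out]/[in]), so log₁₀([out]/[in]) = 70.9 × 1 / 61.7 = 1.1491.
[out]/[in] = 10^(1.1491) = 14.1.
[out] = 14.1 × 9.22 = 130 mmol L⁻¹.

130 mmol L⁻¹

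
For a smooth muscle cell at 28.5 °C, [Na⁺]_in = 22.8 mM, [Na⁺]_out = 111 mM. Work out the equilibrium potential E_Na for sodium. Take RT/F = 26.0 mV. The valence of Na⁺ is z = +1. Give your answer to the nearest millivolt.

41 mV

E = (26.0/z) · ln([Na⁺]_out/[Na⁺]_in) with z = +1.
= (26.0/1) · ln(111/22.8) = 26.00 · ln(4.868)
= 26.00 · (1.5828) = 41.15 mV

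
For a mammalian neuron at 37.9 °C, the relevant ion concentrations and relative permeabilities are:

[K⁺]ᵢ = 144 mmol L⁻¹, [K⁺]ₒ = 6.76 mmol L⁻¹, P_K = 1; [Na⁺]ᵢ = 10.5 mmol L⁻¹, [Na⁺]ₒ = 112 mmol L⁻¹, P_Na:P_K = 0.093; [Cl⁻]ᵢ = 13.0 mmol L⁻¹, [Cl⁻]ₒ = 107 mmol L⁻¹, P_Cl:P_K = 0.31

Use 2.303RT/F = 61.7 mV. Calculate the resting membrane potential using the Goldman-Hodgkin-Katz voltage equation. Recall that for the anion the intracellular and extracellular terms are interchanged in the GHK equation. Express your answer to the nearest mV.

Vm = 61.7 · log₁₀[(Σ P·[cation]ₒ + Σ P·[anion]ᵢ) / (Σ P·[cation]ᵢ + Σ P·[anion]ₒ)]
Numerator = 1×6.76 + 0.093×112 + 0.31×13.0 = 21.21
Denominator = 1×144 + 0.093×10.5 + 0.31×107 = 178.1
Vm = 61.7 · log₁₀(0.11904) = 61.7 × (-0.9243) = -57.03 mV

-57 mV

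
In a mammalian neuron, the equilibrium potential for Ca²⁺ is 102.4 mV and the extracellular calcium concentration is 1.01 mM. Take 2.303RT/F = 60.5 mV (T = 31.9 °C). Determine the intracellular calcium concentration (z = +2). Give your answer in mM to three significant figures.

Nernst: E = (60.5/2) · log₁₀([out]/[in]), so log₁₀([out]/[in]) = 102.4 × 2 / 60.5 = 3.3851.
[out]/[in] = 10^(3.3851) = 2427.
[in] = 1.01 / 2427 = 0.0004161 mM.

0.000416 mM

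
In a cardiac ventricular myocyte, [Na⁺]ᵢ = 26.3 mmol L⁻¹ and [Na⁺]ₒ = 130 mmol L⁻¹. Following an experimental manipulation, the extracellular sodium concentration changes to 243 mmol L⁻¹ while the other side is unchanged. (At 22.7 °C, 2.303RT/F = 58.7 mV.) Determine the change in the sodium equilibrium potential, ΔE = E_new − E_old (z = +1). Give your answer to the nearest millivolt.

16 mV

E_old = (58.7/1)·log₁₀(130/26.3) = 40.74 mV
E_new = (58.7/1)·log₁₀(243/26.3) = 56.68 mV
ΔE = 56.68 − (40.74) = 15.95 mV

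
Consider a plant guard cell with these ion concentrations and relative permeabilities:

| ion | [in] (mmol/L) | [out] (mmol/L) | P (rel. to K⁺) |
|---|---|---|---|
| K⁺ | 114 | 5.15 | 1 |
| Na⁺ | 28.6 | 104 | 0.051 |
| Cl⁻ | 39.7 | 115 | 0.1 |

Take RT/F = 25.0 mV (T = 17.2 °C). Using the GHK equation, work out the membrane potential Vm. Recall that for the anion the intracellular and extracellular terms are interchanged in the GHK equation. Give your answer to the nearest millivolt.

-54 mV

Vm = 25.0 · ln[(Σ P·[cation]ₒ + Σ P·[anion]ᵢ) / (Σ P·[cation]ᵢ + Σ P·[anion]ₒ)]
Numerator = 1×5.15 + 0.051×104 + 0.1×39.7 = 14.42
Denominator = 1×114 + 0.051×28.6 + 0.1×115 = 127
Vm = 25.0 · ln(0.11361) = 25.0 × (-2.1750) = -54.37 mV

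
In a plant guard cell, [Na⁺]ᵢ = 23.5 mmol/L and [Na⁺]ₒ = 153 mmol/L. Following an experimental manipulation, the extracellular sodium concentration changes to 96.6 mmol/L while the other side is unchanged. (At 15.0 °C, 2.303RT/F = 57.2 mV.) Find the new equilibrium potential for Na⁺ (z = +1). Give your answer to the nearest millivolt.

After the shift: [Na⁺]_out = 96.6, [Na⁺]_in = 23.5 mmol/L.
E_new = (57.2/1)·log₁₀(96.6/23.5) = 57.20 · (0.6139) = 35.12 mV

35 mV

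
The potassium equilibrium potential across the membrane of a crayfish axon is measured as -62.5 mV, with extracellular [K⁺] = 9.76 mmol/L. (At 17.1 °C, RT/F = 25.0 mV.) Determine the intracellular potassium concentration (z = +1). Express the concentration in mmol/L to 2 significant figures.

120 mmol/L

Nernst: E = (25.0/1) · ln([out]/[in]), so ln([out]/[in]) = -62.5 × 1 / 25.0 = -2.5000.
[out]/[in] = e^(-2.5000) = 0.08208.
[in] = 9.76 / 0.08208 = 118.9 mmol/L.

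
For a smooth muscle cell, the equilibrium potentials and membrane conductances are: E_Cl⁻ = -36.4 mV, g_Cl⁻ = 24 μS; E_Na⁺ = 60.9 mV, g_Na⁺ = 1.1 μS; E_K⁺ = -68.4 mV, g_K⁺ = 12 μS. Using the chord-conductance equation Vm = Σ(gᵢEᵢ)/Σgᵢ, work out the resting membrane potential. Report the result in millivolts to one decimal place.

-43.9 mV

Σ gᵢEᵢ = 24·(-36.4) + 1.1·(60.9) + 12·(-68.4) = -1627.41
Σ gᵢ = 24 + 1.1 + 12 = 37.1
Vm = -1627.41 / 37.1 = -43.87 mV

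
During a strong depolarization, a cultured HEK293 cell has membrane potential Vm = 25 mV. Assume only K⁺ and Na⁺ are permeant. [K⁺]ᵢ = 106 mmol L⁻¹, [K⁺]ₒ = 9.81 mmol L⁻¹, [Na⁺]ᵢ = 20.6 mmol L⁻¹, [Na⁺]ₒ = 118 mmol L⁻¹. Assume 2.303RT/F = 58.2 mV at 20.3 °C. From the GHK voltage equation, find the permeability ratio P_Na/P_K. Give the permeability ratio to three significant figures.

4.40

Let α = P_Na/P_K. GHK: Vm = 58.2·log₁₀[(Kₒ + α·Naₒ)/(Kᵢ + α·Naᵢ)].
10^(Vm/58.2) = 10^(25.0/58.2) = 2.6888
So 2.6888·(Kᵢ + α·Naᵢ) = Kₒ + α·Naₒ → α = (2.6888·106.0 − 9.81) / (118.0 − 2.6888·20.6)
α = (285 − 9.81) / (118.0 − 55.39) = 275.2/62.61 = 4.395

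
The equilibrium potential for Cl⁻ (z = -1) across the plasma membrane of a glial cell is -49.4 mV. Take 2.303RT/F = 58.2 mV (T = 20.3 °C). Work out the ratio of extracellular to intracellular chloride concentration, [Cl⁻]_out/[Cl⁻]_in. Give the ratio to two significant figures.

log₁₀([out]/[in]) = E·z/(58.2) = -49.4 × -1 / 58.2 = 0.8488
[out]/[in] = 10^(0.8488) = 7.06

7.1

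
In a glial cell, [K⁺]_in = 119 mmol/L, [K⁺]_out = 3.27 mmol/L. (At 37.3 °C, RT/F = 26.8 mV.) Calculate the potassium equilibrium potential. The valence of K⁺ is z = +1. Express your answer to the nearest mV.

-96 mV

E = (26.8/z) · ln([K⁺]_out/[K⁺]_in) with z = +1.
= (26.8/1) · ln(3.27/119) = 26.80 · ln(0.02748)
= 26.80 · (-3.5943) = -96.33 mV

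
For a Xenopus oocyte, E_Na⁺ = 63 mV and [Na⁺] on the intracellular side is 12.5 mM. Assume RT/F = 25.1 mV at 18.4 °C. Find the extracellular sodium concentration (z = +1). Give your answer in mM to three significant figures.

Nernst: E = (25.1/1) · ln([out]/[in]), so ln([out]/[in]) = 63.0 × 1 / 25.1 = 2.5100.
[out]/[in] = e^(2.5100) = 12.3.
[out] = 12.3 × 12.5 = 153.8 mM.

154 mM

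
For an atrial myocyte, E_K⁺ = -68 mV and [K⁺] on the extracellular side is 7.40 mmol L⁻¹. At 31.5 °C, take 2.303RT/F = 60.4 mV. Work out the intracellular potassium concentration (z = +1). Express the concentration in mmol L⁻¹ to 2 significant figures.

Nernst: E = (60.4/1) · log₁₀([out]/[in]), so log₁₀([out]/[in]) = -68.0 × 1 / 60.4 = -1.1258.
[out]/[in] = 10^(-1.1258) = 0.07485.
[in] = 7.40 / 0.07485 = 98.87 mmol L⁻¹.

99 mmol L⁻¹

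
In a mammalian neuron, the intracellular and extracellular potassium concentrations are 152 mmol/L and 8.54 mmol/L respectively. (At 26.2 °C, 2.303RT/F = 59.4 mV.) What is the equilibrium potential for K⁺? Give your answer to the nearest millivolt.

-74 mV

E = (59.4/z) · log₁₀([K⁺]_out/[K⁺]_in) with z = +1.
= (59.4/1) · log₁₀(8.54/152) = 59.40 · log₁₀(0.05618)
= 59.40 · (-1.2504) = -74.27 mV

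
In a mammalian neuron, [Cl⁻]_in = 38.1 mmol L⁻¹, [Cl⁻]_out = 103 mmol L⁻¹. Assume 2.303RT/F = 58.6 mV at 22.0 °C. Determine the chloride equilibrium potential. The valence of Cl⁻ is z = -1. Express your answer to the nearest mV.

-25 mV

E = (58.6/z) · log₁₀([Cl⁻]_out/[Cl⁻]_in) with z = -1.
For an anion, dividing by z = -1 reverses the sign.
= (58.6/-1) · log₁₀(103/38.1) = -58.60 · log₁₀(2.703)
= -58.60 · (0.4319) = -25.31 mV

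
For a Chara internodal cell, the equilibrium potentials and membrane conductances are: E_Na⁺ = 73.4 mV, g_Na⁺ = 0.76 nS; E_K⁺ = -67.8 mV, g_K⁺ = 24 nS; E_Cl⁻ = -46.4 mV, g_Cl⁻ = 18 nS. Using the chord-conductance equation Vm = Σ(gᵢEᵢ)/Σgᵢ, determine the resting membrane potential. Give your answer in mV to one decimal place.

-56.3 mV

Σ gᵢEᵢ = 0.76·(73.4) + 24·(-67.8) + 18·(-46.4) = -2406.62
Σ gᵢ = 0.76 + 24 + 18 = 42.76
Vm = -2406.62 / 42.76 = -56.28 mV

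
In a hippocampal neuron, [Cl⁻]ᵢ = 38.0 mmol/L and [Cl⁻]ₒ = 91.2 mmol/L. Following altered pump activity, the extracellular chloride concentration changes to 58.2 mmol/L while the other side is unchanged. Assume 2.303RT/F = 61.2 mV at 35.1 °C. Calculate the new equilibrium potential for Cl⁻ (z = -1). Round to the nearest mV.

-11 mV

After the shift: [Cl⁻]_out = 58.2, [Cl⁻]_in = 38.0 mmol/L.
E_new = (61.2/-1)·log₁₀(58.2/38.0) = -61.20 · (0.1851) = -11.33 mV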